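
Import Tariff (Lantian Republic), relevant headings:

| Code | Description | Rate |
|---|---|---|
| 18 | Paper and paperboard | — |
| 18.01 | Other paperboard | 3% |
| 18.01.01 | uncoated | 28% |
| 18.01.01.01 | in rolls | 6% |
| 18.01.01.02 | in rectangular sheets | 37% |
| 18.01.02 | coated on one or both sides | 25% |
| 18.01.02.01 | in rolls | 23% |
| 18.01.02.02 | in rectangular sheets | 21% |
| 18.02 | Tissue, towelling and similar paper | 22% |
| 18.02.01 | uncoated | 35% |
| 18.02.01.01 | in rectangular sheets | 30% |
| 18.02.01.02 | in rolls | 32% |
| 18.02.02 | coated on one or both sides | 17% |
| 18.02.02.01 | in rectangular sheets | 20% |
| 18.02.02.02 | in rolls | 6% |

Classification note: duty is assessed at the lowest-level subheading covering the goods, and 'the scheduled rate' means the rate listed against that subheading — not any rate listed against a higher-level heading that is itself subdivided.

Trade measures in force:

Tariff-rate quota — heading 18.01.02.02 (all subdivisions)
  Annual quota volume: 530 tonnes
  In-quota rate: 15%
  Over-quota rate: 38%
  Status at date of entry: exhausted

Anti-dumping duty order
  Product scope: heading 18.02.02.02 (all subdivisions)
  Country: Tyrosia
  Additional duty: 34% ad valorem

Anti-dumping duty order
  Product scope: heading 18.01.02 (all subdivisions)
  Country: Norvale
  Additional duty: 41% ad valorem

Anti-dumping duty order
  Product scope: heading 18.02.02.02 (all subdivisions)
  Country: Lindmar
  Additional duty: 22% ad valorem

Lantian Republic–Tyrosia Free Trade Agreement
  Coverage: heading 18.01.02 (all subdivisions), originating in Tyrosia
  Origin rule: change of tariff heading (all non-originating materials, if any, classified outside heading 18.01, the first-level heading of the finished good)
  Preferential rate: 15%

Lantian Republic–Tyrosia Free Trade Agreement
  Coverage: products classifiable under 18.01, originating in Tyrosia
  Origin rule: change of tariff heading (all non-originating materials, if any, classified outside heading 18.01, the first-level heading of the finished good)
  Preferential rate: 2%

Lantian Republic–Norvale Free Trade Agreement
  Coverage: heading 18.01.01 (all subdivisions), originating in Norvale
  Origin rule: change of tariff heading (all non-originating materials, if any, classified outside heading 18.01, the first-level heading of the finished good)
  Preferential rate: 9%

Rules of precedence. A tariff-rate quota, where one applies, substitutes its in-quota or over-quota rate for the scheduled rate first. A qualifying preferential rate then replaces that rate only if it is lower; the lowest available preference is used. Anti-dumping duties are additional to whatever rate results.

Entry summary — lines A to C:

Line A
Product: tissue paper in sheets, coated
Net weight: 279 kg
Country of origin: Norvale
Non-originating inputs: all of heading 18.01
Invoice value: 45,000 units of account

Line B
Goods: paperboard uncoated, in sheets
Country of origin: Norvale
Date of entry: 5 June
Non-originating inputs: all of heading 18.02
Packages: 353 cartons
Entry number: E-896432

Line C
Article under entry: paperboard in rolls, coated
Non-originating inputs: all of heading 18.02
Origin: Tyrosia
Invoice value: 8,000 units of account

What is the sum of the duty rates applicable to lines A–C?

31%

Line A: tissue paper → 18.02; coated → 18.02.02; in sheets → 18.02.02.01. Scheduled 20%. Norvale agreement on 18.01.01: 18.02.02.01 not covered. → 20%.
Line B: paperboard → 18.01; uncoated → 18.01.01; in sheets → 18.01.01.02. Scheduled 37%. Norvale agreement on 18.01.01: CTH met → 9% available; preferential 9%. → 9%.
Line C: paperboard → 18.01; coated → 18.01.02; in rolls → 18.01.02.01. Scheduled 23%. Tyrosia agreement on 18.01.02: CTH met → 15% available; Tyrosia agreement on 18.01: CTH met → 2% available; preferential 2%. → 2%.
Sum: 20% + 9% + 2% = 31%.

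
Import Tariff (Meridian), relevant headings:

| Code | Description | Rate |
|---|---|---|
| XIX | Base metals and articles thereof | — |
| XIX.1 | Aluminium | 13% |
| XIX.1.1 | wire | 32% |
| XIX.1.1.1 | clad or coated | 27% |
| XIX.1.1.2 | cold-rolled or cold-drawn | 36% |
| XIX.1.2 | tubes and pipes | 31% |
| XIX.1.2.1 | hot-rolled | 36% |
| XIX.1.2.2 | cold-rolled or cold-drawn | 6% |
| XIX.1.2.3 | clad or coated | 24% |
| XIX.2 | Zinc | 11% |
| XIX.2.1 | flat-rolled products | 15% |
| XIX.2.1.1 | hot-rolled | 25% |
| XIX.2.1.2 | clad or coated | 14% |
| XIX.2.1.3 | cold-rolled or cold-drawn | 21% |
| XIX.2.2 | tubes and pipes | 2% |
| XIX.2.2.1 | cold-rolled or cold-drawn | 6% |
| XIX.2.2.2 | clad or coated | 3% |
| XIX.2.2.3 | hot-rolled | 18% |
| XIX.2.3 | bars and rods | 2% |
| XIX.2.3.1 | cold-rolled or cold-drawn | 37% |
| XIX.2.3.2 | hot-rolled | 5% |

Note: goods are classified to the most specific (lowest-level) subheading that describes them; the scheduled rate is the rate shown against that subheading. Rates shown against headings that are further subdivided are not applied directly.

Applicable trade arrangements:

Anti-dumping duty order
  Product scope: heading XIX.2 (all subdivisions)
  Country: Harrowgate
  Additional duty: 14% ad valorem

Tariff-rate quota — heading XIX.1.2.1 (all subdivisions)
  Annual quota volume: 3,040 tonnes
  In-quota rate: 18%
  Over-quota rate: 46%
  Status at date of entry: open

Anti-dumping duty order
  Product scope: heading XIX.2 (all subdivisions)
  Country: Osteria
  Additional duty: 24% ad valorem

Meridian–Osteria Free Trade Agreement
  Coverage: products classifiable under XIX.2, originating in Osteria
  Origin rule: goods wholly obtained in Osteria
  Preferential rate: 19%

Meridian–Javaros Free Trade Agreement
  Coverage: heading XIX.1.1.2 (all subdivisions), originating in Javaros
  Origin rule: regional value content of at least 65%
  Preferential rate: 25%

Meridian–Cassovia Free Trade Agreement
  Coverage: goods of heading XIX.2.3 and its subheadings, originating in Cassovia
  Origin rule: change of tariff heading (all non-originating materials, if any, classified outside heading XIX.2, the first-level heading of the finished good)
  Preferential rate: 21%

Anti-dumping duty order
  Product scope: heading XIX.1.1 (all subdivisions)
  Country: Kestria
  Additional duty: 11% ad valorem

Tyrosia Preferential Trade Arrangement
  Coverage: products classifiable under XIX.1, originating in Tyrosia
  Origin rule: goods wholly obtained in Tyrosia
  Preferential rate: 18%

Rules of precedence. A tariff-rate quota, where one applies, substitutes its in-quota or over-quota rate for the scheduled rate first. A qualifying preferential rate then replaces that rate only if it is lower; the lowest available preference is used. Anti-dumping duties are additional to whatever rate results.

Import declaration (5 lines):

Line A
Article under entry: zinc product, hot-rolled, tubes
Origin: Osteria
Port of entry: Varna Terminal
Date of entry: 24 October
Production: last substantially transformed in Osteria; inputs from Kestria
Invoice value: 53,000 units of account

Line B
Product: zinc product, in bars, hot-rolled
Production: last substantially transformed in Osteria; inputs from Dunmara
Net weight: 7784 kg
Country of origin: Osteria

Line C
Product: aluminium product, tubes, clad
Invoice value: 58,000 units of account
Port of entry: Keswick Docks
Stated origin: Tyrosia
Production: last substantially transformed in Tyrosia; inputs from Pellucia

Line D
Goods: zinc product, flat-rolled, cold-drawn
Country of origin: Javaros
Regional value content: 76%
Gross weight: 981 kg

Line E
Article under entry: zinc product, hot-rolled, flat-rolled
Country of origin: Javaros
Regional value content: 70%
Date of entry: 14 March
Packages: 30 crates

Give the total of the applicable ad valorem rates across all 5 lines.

Line A: zinc → XIX.2; tubes → XIX.2.2; hot-rolled → XIX.2.2.3. Scheduled 18%. Osteria agreement on XIX.2: not wholly obtained; anti-dumping (Osteria, XIX.2): +24%; total 18% + 24% = 42%. → 42%.
Line B: zinc → XIX.2; in bars → XIX.2.3; hot-rolled → XIX.2.3.2. Scheduled 5%. Osteria agreement on XIX.2: not wholly obtained; anti-dumping (Osteria, XIX.2): +24%; total 5% + 24% = 29%. → 29%.
Line C: aluminium → XIX.1; tubes → XIX.1.2; clad → XIX.1.2.3. Scheduled 24%. Tyrosia agreement on XIX.1: not wholly obtained. → 24%.
Line D: zinc → XIX.2; flat-rolled → XIX.2.1; cold-drawn → XIX.2.1.3. Scheduled 21%. Javaros agreement on XIX.1.1.2: XIX.2.1.3 not covered. → 21%.
Line E: zinc → XIX.2; flat-rolled → XIX.2.1; hot-rolled → XIX.2.1.1. Scheduled 25%. Javaros agreement on XIX.1.1.2: XIX.2.1.1 not covered. → 25%.
Sum: 42% + 29% + 24% + 21% + 25% = 141%.

141%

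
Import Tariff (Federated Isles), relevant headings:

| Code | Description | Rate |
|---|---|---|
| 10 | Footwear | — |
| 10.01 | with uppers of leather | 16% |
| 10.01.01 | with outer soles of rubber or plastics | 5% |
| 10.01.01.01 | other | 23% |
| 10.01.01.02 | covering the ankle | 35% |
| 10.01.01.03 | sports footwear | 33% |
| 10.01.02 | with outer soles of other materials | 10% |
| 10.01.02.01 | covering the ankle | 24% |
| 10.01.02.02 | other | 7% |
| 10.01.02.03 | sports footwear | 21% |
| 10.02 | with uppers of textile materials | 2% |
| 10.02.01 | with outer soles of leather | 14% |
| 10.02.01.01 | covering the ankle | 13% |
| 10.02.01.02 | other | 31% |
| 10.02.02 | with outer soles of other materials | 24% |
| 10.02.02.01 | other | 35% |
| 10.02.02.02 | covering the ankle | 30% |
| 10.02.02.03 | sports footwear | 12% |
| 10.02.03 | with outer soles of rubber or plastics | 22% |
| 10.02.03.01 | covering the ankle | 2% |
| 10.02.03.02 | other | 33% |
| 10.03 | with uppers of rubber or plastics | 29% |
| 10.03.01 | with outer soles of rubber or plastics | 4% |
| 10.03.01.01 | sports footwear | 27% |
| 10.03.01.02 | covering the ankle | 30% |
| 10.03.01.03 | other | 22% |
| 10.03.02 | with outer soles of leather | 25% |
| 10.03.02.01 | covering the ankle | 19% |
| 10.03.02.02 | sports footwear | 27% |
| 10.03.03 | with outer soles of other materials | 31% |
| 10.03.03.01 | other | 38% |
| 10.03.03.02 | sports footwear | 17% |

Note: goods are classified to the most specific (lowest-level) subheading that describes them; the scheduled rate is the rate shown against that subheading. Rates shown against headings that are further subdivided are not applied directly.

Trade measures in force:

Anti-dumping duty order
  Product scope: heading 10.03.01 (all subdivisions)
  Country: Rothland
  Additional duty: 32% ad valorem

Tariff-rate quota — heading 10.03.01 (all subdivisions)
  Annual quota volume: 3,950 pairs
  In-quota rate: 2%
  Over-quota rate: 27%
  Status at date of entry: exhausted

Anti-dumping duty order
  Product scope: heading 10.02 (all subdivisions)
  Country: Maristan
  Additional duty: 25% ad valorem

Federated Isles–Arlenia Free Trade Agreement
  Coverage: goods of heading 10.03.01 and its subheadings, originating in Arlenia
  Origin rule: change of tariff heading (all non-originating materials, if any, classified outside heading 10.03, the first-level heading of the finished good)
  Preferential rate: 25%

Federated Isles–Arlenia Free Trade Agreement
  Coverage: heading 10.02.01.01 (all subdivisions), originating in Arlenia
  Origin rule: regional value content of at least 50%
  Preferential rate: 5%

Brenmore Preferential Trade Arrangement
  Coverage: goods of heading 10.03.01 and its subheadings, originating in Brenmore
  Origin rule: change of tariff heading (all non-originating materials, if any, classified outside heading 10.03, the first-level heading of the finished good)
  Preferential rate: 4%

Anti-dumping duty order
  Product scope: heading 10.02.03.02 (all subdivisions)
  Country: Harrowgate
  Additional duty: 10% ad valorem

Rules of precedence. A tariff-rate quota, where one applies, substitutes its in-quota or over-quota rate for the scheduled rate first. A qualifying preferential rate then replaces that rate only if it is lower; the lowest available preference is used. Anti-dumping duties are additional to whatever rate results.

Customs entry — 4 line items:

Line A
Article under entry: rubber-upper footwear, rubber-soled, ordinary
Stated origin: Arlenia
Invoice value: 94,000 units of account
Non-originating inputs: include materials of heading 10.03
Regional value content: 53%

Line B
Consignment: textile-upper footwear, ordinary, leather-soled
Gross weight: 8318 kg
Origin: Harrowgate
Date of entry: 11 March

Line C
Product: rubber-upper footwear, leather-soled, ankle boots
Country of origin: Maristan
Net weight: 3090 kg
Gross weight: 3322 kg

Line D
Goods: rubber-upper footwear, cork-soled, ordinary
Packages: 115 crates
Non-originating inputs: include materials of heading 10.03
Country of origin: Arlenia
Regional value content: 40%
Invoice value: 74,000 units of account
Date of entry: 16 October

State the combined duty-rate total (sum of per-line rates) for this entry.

Line A: rubber-upper → 10.03; rubber-soled → 10.03.01; ordinary → 10.03.01.03. Scheduled 22%. quota on 10.03.01 exhausted → over-quota 27%; Arlenia agreement on 10.03.01: CTH not met; Arlenia agreement on 10.02.01.01: 10.03.01.03 not covered. → 27%.
Line B: textile-upper → 10.02; leather-soled → 10.02.01; ordinary → 10.02.01.02. Scheduled 31%. No special measure applies. → 31%.
Line C: rubber-upper → 10.03; leather-soled → 10.03.02; ankle boots → 10.03.02.01. Scheduled 19%. No special measure applies. → 19%.
Line D: rubber-upper → 10.03; cork-soled → 10.03.03; ordinary → 10.03.03.01. Scheduled 38%. Arlenia agreement on 10.03.01: 10.03.03.01 not covered; Arlenia agreement on 10.02.01.01: 10.03.03.01 not covered. → 38%.
Sum: 27% + 31% + 19% + 38% = 115%.

115%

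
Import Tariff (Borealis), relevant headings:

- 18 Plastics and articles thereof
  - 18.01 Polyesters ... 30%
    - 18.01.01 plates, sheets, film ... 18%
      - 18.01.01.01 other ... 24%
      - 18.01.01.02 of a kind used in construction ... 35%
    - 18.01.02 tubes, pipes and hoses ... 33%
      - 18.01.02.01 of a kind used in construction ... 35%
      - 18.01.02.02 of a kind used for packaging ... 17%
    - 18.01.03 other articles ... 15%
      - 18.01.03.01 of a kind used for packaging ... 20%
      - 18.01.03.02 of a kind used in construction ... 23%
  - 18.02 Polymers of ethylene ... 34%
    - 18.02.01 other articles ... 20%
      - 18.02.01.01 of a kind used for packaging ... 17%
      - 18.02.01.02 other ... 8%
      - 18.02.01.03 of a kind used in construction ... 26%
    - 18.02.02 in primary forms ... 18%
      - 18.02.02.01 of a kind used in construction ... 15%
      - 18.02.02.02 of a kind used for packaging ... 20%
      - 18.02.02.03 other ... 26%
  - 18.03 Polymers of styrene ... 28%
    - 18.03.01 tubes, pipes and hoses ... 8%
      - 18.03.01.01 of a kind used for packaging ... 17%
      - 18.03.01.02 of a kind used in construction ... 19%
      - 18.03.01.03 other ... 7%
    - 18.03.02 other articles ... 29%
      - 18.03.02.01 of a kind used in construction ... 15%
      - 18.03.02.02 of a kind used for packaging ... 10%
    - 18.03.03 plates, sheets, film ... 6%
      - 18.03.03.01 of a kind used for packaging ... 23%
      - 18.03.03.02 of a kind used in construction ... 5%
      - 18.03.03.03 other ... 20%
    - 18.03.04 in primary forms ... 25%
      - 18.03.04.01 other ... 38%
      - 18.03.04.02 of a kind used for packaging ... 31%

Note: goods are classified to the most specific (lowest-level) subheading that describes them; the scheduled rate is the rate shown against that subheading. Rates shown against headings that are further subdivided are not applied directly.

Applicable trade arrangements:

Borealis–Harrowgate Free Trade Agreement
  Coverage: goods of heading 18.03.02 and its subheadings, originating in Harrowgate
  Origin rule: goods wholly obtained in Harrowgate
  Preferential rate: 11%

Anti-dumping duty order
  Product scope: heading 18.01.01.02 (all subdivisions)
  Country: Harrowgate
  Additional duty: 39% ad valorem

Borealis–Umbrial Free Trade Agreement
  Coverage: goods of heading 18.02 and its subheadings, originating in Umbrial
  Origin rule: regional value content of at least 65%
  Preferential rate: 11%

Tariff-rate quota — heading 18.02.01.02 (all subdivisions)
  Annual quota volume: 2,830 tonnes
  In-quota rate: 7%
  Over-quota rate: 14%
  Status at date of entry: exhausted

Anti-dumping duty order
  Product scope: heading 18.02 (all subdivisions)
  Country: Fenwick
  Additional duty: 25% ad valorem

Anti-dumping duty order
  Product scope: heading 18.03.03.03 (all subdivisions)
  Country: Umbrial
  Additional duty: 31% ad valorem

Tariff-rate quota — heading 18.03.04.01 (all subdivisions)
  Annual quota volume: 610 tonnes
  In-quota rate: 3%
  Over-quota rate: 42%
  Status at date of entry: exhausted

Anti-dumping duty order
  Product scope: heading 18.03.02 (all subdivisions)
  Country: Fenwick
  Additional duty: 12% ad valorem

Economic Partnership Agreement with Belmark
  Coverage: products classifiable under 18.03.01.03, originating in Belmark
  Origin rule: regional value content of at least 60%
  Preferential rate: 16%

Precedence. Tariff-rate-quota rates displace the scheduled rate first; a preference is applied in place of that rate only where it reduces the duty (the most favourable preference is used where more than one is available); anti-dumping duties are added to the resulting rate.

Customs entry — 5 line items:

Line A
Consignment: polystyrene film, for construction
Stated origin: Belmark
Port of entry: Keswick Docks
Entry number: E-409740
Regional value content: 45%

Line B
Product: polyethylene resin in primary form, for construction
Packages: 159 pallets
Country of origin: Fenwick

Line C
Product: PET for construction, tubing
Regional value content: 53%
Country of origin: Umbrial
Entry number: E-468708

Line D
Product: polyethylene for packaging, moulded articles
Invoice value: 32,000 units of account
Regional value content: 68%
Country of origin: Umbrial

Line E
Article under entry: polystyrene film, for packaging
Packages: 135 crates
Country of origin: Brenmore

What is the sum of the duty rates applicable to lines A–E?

Line A: polystyrene → 18.03; film → 18.03.03; for construction → 18.03.03.02. Scheduled 5%. Belmark agreement on 18.03.01.03: 18.03.03.02 not covered. → 5%.
Line B: polyethylene → 18.02; resin in primary form → 18.02.02; for construction → 18.02.02.01. Scheduled 15%. anti-dumping (Fenwick, 18.02): +25%; total 15% + 25% = 40%. → 40%.
Line C: PET → 18.01; tubing → 18.01.02; for construction → 18.01.02.01. Scheduled 35%. Umbrial agreement on 18.02: 18.01.02.01 not covered. → 35%.
Line D: polyethylene → 18.02; moulded articles → 18.02.01; for packaging → 18.02.01.01. Scheduled 17%. Umbrial agreement on 18.02: RVC ≥ 65% → 11% available; preferential 11%. → 11%.
Line E: polystyrene → 18.03; film → 18.03.03; for packaging → 18.03.03.01. Scheduled 23%. No special measure applies. → 23%.
Sum: 5% + 40% + 35% + 11% + 23% = 114%.

114%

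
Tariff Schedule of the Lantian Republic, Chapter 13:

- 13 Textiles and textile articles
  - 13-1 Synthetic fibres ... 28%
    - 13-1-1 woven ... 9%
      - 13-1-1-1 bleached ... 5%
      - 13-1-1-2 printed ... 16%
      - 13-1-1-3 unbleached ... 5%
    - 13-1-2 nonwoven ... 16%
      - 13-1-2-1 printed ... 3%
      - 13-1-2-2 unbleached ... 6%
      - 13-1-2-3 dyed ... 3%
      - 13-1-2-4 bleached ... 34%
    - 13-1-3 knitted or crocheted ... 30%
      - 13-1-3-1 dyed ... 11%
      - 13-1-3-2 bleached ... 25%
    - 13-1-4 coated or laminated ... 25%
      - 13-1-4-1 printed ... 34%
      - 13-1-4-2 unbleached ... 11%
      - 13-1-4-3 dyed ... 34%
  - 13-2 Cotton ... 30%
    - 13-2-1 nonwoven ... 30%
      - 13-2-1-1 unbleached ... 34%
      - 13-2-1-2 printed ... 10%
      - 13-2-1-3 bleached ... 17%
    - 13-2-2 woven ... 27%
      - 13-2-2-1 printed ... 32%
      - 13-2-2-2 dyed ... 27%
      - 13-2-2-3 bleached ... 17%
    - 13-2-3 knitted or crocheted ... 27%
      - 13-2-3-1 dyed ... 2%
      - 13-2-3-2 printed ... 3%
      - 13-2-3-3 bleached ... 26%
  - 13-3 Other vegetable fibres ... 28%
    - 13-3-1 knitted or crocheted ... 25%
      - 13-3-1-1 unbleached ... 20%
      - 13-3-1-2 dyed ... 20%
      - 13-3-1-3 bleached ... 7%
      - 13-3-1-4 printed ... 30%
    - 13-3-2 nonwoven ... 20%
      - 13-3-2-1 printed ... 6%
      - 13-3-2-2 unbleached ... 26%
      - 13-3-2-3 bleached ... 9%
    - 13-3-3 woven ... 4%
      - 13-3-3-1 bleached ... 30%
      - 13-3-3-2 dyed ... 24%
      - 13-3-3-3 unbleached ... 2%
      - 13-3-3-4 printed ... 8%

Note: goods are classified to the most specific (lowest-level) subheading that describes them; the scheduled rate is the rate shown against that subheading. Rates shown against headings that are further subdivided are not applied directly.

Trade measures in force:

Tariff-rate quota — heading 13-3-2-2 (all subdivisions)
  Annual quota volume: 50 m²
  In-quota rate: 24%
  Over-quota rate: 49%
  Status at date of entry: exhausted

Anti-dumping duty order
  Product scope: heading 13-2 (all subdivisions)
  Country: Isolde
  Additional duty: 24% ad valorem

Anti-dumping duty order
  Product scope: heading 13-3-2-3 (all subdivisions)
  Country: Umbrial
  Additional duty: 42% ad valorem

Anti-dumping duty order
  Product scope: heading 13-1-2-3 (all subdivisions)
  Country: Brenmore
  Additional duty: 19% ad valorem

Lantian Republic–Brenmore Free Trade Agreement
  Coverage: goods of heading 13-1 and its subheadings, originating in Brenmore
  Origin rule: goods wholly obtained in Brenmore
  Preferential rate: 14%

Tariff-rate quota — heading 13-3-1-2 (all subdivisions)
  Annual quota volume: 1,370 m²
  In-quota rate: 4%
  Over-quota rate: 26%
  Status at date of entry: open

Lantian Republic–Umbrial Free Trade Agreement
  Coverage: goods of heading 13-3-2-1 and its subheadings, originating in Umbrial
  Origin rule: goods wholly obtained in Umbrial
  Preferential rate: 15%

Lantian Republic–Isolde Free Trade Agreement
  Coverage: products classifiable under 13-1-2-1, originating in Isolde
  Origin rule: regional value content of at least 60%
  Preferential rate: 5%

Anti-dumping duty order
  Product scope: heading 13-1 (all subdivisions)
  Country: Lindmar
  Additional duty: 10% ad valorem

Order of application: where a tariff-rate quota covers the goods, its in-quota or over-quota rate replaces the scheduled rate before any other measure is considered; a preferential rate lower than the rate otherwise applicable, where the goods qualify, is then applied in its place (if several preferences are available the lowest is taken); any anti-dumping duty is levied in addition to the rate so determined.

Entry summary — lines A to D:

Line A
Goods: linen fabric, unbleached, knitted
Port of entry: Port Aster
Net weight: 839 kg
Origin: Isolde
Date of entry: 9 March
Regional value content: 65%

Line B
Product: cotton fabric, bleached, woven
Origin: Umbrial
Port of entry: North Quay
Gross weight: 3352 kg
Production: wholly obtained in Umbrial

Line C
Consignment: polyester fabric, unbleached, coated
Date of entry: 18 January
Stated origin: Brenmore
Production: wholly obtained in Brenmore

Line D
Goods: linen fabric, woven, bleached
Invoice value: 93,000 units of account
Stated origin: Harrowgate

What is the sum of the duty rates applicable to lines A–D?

78%

Line A: linen → 13-3; knitted → 13-3-1; unbleached → 13-3-1-1. Scheduled 20%. Isolde agreement on 13-1-2-1: 13-3-1-1 not covered. → 20%.
Line B: cotton → 13-2; woven → 13-2-2; bleached → 13-2-2-3. Scheduled 17%. Umbrial agreement on 13-3-2-1: 13-2-2-3 not covered. → 17%.
Line C: polyester → 13-1; coated → 13-1-4; unbleached → 13-1-4-2. Scheduled 11%. Brenmore agreement on 13-1: wholly obtained → 14% available; preference 14% not lower than 11% → no reduction. → 11%.
Line D: linen → 13-3; woven → 13-3-3; bleached → 13-3-3-1. Scheduled 30%. No special measure applies. → 30%.
Sum: 20% + 17% + 11% + 30% = 78%.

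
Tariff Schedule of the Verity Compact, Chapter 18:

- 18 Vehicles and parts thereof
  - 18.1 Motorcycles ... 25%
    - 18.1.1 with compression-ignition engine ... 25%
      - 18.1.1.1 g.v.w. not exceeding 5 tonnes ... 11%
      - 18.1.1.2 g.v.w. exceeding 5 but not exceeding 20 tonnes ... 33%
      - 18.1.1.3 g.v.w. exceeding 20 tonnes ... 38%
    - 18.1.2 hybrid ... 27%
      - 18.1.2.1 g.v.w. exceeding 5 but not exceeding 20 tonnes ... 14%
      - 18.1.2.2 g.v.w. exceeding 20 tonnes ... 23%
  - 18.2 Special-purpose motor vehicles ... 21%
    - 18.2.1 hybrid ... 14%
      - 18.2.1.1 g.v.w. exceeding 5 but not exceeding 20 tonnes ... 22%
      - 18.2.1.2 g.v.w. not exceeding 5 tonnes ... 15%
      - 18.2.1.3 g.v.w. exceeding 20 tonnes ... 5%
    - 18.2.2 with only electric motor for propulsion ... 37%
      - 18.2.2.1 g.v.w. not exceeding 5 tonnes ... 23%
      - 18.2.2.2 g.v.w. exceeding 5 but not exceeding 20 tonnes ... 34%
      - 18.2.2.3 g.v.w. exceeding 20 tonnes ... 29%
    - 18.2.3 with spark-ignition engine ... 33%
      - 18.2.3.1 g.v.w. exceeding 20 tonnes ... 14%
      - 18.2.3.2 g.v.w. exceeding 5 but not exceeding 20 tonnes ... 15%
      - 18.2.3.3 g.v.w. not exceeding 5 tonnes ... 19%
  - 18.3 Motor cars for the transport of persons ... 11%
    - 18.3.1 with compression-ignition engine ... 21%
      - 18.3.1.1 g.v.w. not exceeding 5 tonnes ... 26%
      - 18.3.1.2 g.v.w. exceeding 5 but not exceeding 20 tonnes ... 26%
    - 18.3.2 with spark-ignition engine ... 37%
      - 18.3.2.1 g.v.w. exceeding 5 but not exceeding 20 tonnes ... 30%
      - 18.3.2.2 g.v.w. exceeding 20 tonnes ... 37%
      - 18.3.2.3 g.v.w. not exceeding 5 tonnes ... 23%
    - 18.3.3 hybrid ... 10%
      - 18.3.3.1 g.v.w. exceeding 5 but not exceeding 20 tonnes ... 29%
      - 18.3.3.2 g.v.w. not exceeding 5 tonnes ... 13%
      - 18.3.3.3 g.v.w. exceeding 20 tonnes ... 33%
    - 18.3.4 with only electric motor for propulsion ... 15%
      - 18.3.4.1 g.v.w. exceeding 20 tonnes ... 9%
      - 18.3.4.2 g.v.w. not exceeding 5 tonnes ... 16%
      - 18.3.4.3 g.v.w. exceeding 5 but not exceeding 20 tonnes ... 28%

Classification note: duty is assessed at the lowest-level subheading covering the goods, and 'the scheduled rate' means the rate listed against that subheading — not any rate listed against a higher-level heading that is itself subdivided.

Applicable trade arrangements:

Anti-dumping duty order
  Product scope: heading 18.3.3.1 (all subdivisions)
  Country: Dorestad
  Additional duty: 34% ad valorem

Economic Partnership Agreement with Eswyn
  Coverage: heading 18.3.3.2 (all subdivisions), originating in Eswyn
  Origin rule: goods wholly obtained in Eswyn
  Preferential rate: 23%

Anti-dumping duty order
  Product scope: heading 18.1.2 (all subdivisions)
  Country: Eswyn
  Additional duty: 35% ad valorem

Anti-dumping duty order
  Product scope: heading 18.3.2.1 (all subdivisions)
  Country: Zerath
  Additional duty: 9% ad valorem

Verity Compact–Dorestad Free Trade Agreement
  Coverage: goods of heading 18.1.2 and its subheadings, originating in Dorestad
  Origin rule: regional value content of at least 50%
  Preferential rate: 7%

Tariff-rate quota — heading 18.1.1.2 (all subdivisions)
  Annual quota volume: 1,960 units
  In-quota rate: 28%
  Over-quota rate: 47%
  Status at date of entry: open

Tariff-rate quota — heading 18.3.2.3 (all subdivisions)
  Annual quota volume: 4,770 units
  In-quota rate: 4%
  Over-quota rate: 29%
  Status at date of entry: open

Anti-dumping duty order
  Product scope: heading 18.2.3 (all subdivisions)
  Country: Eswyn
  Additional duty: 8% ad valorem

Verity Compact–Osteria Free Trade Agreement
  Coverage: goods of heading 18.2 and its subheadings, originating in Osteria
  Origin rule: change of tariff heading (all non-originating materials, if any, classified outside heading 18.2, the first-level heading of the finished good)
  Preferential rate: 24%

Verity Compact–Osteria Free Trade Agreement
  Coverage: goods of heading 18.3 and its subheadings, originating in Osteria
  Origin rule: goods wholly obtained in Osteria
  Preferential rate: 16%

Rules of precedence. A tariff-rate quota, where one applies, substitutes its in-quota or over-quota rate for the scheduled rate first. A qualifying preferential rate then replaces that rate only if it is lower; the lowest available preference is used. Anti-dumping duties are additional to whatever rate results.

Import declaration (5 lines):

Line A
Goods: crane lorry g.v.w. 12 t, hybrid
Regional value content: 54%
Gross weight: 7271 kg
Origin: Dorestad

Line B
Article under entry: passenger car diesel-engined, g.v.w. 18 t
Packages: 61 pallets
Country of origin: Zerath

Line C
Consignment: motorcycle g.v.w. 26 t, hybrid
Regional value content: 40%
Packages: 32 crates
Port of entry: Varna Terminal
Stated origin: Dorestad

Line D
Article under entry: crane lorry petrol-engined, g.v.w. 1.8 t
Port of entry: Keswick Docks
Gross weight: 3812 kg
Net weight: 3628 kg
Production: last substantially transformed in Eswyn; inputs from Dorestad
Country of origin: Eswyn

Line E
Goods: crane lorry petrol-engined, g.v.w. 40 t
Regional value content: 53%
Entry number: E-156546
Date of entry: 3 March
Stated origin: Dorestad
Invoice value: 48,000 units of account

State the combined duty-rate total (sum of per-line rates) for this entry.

112%

Line A: crane lorry → 18.2; hybrid → 18.2.1; g.v.w. 12 t → 18.2.1.1. Scheduled 22%. Dorestad agreement on 18.1.2: 18.2.1.1 not covered. → 22%.
Line B: passenger car → 18.3; diesel-engined → 18.3.1; g.v.w. 18 t → 18.3.1.2. Scheduled 26%. No special measure applies. → 26%.
Line C: motorcycle → 18.1; hybrid → 18.1.2; g.v.w. 26 t → 18.1.2.2. Scheduled 23%. Dorestad agreement on 18.1.2: RVC < 50%. → 23%.
Line D: crane lorry → 18.2; petrol-engined → 18.2.3; g.v.w. 1.8 t → 18.2.3.3. Scheduled 19%. Eswyn agreement on 18.3.3.2: 18.2.3.3 not covered; anti-dumping (Eswyn, 18.2.3): +8%; total 19% + 8% = 27%. → 27%.
Line E: crane lorry → 18.2; petrol-engined → 18.2.3; g.v.w. 40 t → 18.2.3.1. Scheduled 14%. Dorestad agreement on 18.1.2: 18.2.3.1 not covered. → 14%.
Sum: 22% + 26% + 23% + 27% + 14% = 112%.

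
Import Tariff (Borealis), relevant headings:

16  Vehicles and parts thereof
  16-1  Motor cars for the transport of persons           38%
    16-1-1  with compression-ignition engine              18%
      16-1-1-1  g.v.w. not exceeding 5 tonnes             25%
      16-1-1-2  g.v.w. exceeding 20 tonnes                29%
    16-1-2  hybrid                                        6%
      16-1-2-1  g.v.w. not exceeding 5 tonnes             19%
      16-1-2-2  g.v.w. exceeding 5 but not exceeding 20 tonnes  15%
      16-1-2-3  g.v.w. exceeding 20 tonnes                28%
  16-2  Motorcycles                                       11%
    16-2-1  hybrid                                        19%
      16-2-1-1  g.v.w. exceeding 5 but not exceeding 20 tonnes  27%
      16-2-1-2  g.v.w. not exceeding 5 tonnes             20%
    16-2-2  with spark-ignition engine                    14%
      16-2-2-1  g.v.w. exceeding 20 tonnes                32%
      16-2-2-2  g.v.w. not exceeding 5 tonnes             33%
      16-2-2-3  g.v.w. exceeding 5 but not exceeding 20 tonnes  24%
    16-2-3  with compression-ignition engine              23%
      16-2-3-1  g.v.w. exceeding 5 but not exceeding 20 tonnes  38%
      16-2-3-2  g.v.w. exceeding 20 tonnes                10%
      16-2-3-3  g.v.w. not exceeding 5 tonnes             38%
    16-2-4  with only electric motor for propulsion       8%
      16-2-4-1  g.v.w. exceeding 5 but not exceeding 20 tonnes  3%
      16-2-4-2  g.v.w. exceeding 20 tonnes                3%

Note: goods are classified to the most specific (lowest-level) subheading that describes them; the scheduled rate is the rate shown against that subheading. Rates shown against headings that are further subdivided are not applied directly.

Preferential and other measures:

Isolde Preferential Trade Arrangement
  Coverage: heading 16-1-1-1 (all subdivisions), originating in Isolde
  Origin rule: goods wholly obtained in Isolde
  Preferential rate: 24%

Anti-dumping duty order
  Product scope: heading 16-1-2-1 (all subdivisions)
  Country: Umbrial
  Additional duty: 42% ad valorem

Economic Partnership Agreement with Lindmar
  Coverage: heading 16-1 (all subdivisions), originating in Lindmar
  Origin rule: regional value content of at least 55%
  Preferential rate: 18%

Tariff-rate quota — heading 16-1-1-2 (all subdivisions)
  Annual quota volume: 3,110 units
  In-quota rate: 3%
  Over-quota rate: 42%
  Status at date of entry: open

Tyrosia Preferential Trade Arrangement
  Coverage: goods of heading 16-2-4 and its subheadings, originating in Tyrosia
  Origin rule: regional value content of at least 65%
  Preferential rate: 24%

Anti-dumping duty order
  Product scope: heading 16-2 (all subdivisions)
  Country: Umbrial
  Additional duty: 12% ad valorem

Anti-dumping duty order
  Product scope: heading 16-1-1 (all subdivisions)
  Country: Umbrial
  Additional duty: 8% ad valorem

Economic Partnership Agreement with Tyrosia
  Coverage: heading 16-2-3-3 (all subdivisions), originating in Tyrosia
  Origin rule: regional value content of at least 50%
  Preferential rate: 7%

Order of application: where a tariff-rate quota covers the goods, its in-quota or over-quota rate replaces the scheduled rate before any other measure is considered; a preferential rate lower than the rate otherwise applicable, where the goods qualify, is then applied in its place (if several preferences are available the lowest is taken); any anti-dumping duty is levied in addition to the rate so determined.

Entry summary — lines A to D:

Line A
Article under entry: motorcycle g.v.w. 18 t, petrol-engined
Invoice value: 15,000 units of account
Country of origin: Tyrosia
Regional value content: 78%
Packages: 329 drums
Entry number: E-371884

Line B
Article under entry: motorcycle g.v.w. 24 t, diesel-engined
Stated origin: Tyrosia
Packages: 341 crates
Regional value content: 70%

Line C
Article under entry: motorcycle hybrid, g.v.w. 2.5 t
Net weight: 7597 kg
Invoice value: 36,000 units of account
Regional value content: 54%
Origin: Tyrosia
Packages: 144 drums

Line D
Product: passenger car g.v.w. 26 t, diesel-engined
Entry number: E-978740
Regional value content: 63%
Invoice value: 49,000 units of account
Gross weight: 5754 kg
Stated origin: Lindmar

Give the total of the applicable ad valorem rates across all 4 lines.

57%

Line A: motorcycle → 16-2; petrol-engined → 16-2-2; g.v.w. 18 t → 16-2-2-3. Scheduled 24%. Tyrosia agreement on 16-2-4: 16-2-2-3 not covered; Tyrosia agreement on 16-2-3-3: 16-2-2-3 not covered. → 24%.
Line B: motorcycle → 16-2; diesel-engined → 16-2-3; g.v.w. 24 t → 16-2-3-2. Scheduled 10%. Tyrosia agreement on 16-2-4: 16-2-3-2 not covered; Tyrosia agreement on 16-2-3-3: 16-2-3-2 not covered. → 10%.
Line C: motorcycle → 16-2; hybrid → 16-2-1; g.v.w. 2.5 t → 16-2-1-2. Scheduled 20%. Tyrosia agreement on 16-2-4: 16-2-1-2 not covered; Tyrosia agreement on 16-2-3-3: 16-2-1-2 not covered. → 20%.
Line D: passenger car → 16-1; diesel-engined → 16-1-1; g.v.w. 26 t → 16-1-1-2. Scheduled 29%. quota on 16-1-1-2 open → in-quota 3%; Lindmar agreement on 16-1: RVC ≥ 55% → 18% available; preference 18% not lower than 3% → no reduction. → 3%.
Sum: 24% + 10% + 20% + 3% = 57%.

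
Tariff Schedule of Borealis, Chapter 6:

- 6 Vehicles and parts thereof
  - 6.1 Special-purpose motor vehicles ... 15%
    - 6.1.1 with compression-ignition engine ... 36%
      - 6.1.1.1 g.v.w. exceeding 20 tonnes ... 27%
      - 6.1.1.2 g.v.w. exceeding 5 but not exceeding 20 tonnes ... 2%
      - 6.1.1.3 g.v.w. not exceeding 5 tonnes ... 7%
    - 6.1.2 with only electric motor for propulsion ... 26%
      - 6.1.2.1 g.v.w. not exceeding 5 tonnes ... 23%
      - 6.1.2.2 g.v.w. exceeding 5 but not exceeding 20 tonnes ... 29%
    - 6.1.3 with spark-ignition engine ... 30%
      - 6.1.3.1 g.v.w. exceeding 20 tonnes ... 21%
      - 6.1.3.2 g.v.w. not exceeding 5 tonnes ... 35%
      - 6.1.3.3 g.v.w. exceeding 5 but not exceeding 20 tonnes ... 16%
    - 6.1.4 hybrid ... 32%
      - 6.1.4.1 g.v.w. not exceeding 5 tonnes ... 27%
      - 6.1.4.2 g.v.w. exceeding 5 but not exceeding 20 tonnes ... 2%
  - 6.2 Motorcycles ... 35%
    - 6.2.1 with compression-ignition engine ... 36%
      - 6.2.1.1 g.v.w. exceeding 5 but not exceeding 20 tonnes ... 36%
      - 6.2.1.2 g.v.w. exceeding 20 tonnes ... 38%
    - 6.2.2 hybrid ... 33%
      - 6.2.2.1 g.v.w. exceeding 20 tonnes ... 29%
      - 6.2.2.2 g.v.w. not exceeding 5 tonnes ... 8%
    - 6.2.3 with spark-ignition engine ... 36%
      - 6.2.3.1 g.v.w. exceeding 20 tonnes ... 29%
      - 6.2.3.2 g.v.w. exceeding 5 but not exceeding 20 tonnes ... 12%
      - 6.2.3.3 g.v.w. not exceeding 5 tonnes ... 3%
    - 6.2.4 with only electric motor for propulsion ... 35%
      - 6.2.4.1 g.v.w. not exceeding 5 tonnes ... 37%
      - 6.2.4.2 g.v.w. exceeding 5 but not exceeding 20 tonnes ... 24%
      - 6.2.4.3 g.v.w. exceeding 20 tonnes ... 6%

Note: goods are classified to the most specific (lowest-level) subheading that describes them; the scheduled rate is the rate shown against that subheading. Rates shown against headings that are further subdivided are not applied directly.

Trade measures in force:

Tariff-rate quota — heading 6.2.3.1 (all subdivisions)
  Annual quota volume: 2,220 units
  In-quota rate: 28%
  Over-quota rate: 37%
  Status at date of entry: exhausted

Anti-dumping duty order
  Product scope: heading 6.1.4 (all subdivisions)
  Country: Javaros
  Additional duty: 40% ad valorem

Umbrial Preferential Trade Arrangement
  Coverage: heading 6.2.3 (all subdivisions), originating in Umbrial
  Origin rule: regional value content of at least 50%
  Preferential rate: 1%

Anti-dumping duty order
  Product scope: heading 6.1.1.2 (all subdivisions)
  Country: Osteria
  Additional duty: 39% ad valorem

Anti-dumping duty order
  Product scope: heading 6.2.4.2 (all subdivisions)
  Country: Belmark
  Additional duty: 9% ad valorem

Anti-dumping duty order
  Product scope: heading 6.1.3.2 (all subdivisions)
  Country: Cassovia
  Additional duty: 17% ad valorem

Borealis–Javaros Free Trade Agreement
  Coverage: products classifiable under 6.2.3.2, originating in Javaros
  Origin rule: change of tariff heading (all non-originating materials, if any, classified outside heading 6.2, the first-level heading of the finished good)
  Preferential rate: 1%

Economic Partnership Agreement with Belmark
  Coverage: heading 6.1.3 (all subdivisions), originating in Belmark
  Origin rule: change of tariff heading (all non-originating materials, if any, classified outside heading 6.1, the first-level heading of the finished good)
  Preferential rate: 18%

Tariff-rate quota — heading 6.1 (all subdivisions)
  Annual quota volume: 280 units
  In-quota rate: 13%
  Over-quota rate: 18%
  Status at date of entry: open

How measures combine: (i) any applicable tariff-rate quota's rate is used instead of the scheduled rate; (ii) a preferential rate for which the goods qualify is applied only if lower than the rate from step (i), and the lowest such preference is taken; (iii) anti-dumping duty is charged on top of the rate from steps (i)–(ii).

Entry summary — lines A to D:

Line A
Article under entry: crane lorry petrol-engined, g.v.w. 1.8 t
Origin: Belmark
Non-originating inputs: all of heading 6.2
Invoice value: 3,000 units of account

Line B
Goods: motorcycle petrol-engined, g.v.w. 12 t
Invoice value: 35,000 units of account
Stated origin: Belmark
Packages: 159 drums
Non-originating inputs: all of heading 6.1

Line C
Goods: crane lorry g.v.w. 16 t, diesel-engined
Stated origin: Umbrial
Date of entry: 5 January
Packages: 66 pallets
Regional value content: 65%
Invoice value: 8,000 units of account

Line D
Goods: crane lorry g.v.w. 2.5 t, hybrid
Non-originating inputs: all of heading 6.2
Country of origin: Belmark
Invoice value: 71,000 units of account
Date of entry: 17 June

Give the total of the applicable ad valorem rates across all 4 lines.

Line A: crane lorry → 6.1; petrol-engined → 6.1.3; g.v.w. 1.8 t → 6.1.3.2. Scheduled 35%. quota on 6.1 open → in-quota 13%; Belmark agreement on 6.1.3: CTH met → 18% available; preference 18% not lower than 13% → no reduction. → 13%.
Line B: motorcycle → 6.2; petrol-engined → 6.2.3; g.v.w. 12 t → 6.2.3.2. Scheduled 12%. Belmark agreement on 6.1.3: 6.2.3.2 not covered. → 12%.
Line C: crane lorry → 6.1; diesel-engined → 6.1.1; g.v.w. 16 t → 6.1.1.2. Scheduled 2%. quota on 6.1 open → in-quota 13%; Umbrial agreement on 6.2.3: 6.1.1.2 not covered. → 13%.
Line D: crane lorry → 6.1; hybrid → 6.1.4; g.v.w. 2.5 t → 6.1.4.1. Scheduled 27%. quota on 6.1 open → in-quota 13%; Belmark agreement on 6.1.3: 6.1.4.1 not covered. → 13%.
Sum: 13% + 12% + 13% + 13% = 51%.

51%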